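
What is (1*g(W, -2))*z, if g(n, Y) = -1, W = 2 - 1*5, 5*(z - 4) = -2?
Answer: -18/5 ≈ -3.6000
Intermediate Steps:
z = 18/5 (z = 4 + (⅕)*(-2) = 4 - ⅖ = 18/5 ≈ 3.6000)
W = -3 (W = 2 - 5 = -3)
(1*g(W, -2))*z = (1*(-1))*(18/5) = -1*18/5 = -18/5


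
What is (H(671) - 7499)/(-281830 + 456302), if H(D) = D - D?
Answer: -7499/174472 ≈ -0.042981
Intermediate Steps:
H(D) = 0
(H(671) - 7499)/(-281830 + 456302) = (0 - 7499)/(-281830 + 456302) = -7499/174472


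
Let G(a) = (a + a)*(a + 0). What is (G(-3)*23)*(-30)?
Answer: -12420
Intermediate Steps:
G(a) = 2*a**2 (G(a) = (2*a)*a = 2*a**2)
(G(-3)*23)*(-30) = ((2*(-3)**2)*23)*(-30) = ((2*9)*23)*(-30) = (18*23)*(-30) = 414*(-30) = -12420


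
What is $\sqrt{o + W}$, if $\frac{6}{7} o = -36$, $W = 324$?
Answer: $\sqrt{282} \approx 16.793$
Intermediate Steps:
$o = -42$ ($o = \frac{7}{6} \left(-36\right) = -42$)
$\sqrt{o + W} = \sqrt{-42 + 324} = \sqrt{282}$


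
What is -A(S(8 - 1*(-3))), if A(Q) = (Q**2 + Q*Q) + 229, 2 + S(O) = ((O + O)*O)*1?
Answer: -115429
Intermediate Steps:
S(O) = -2 + 2*O**2 (S(O) = -2 + ((O + O)*O)*1 = -2 + ((2*O)*O)*1 = -2 + (2*O**2)*1 = -2 + 2*O**2)
A(Q) = 229 + 2*Q**2 (A(Q) = (Q**2 + Q**2) + 229 = 2*Q**2 + 229 = 229 + 2*Q**2)
-A(S(8 - 1*(-3))) = -(229 + 2*(-2 + 2*(8 - 1*(-3))**2)**2) = -(229 + 2*(-2 + 2*(8 + 3)**2)**2) = -(229 + 2*(-2 + 2*11**2)**2) = -(229 + 2*(-2 + 2*121)**2) = -(229 + 2*(-2 + 242)**2) = -(229 + 2*240**2) = -(229 + 2*57600) = -(229 + 115200) = -1*115429 = -115429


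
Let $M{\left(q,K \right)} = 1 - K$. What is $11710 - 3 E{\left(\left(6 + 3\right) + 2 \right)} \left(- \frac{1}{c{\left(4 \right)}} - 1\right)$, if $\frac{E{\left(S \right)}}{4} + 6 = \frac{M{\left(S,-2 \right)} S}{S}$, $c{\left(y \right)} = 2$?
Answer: $-632340$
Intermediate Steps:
$E{\left(S \right)} = -12$ ($E{\left(S \right)} = -24 + 4 \frac{\left(1 - -2\right) S}{S} = -24 + 4 \frac{\left(1 + 2\right) S}{S} = -24 + 4 \frac{3 S}{S} = -24 + 4 \cdot 3 = -24 + 12 = -12$)
$11710 - 3 E{\left(\left(6 + 3\right) + 2 \right)} \left(- \frac{1}{c{\left(4 \right)}} - 1\right) = 11710 \left(-3\right) \left(-12\right) \left(- \frac{1}{2} - 1\right) = 11710 \cdot 36 \left(\left(-1\right) \frac{1}{2} + \left(-1 + 0\right)\right) = 11710 \cdot 36 \left(- \frac{1}{2} - 1\right) = 11710 \cdot 36 \left(- \frac{3}{2}\right) = 11710 \left(-54\right) = -632340$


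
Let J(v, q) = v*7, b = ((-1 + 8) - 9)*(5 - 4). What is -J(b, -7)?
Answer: 14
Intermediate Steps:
b = -2 (b = (7 - 9)*1 = -2*1 = -2)
J(v, q) = 7*v
-J(b, -7) = -7*(-2) = -1*(-14) = 14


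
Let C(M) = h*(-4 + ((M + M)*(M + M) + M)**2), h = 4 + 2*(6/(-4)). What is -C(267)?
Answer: -81466288925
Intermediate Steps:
h = 1 (h = 4 + 2*(6*(-1/4)) = 4 + 2*(-3/2) = 4 - 3 = 1)
C(M) = -4 + (M + 4*M**2)**2 (C(M) = 1*(-4 + ((M + M)*(M + M) + M)**2) = 1*(-4 + ((2*M)*(2*M) + M)**2) = 1*(-4 + (4*M**2 + M)**2) = 1*(-4 + (M + 4*M**2)**2) = -4 + (M + 4*M**2)**2)
-C(267) = -(-4 + 267**2*(1 + 4*267)**2) = -(-4 + 71289*(1 + 1068)**2) = -(-4 + 71289*1069**2) = -(-4 + 71289*1142761) = -(-4 + 81466288929) = -1*81466288925 = -81466288925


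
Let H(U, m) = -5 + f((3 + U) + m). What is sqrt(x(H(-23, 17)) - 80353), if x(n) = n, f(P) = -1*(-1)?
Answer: I*sqrt(80357) ≈ 283.47*I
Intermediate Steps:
f(P) = 1
H(U, m) = -4 (H(U, m) = -5 + 1 = -4)
sqrt(x(H(-23, 17)) - 80353) = sqrt(-4 - 80353) = sqrt(-80357) = I*sqrt(80357)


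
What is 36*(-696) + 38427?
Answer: 13371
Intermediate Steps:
36*(-696) + 38427 = -25056 + 38427 = 13371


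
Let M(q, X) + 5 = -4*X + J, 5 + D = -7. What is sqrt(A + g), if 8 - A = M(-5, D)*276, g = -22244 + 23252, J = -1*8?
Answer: 2*I*sqrt(2161) ≈ 92.973*I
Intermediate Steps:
D = -12 (D = -5 - 7 = -12)
J = -8
M(q, X) = -13 - 4*X (M(q, X) = -5 + (-4*X - 8) = -5 + (-8 - 4*X) = -13 - 4*X)
g = 1008
A = -9652 (A = 8 - (-13 - 4*(-12))*276 = 8 - (-13 + 48)*276 = 8 - 35*276 = 8 - 1*9660 = 8 - 9660 = -9652)
sqrt(A + g) = sqrt(-9652 + 1008) = sqrt(-8644) = 2*I*sqrt(2161)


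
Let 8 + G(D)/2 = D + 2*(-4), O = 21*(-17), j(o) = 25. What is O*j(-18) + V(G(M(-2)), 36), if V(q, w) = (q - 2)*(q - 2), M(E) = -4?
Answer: -7161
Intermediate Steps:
O = -357
G(D) = -32 + 2*D (G(D) = -16 + 2*(D + 2*(-4)) = -16 + 2*(D - 8) = -16 + 2*(-8 + D) = -16 + (-16 + 2*D) = -32 + 2*D)
V(q, w) = (-2 + q)² (V(q, w) = (-2 + q)*(-2 + q) = (-2 + q)²)
O*j(-18) + V(G(M(-2)), 36) = -357*25 + (-2 + (-32 + 2*(-4)))² = -8925 + (-2 + (-32 - 8))² = -8925 + (-2 - 40)² = -8925 + (-42)² = -8925 + 1764 = -7161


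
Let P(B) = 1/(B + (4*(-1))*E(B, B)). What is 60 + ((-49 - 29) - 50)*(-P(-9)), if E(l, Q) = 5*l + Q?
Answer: 12548/207 ≈ 60.618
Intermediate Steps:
E(l, Q) = Q + 5*l
P(B) = -1/(23*B) (P(B) = 1/(B + (4*(-1))*(B + 5*B)) = 1/(B - 24*B) = 1/(-23*B) = -1/(23*B))
60 + ((-49 - 29) - 50)*(-P(-9)) = 60 + ((-49 - 29) - 50)*(-(-1)/(23*(-9))) = 60 + (-78 - 50)*(-(-1)*(-1)/(23*9)) = 60 - (-128)/207 = 60 - 128*(-1/207) = 60 + 128/207 = 12548/207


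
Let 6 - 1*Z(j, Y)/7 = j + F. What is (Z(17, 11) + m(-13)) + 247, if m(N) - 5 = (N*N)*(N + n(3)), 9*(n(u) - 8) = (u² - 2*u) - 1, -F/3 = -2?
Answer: -6070/9 ≈ -674.44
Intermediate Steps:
F = 6 (F = -3*(-2) = 6)
n(u) = 71/9 - 2*u/9 + u²/9 (n(u) = 8 + ((u² - 2*u) - 1)/9 = 8 + (-1 + u² - 2*u)/9 = 8 + (-⅑ - 2*u/9 + u²/9) = 71/9 - 2*u/9 + u²/9)
Z(j, Y) = -7*j (Z(j, Y) = 42 - 7*(j + 6) = 42 - 7*(6 + j) = 42 + (-42 - 7*j) = -7*j)
m(N) = 5 + N²*(74/9 + N) (m(N) = 5 + (N*N)*(N + (71/9 - 2/9*3 + (⅑)*3²)) = 5 + N²*(N + (71/9 - ⅔ + (⅑)*9)) = 5 + N²*(N + (71/9 - ⅔ + 1)) = 5 + N²*(N + 74/9) = 5 + N²*(74/9 + N))
(Z(17, 11) + m(-13)) + 247 = (-7*17 + (5 + (-13)³ + (74/9)*(-13)²)) + 247 = (-119 + (5 - 2197 + (74/9)*169)) + 247 = (-119 + (5 - 2197 + 12506/9)) + 247 = (-119 - 7222/9) + 247 = -8293/9 + 247 = -6070/9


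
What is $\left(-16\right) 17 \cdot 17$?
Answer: $-4624$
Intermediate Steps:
$\left(-16\right) 17 \cdot 17 = \left(-272\right) 17 = -4624$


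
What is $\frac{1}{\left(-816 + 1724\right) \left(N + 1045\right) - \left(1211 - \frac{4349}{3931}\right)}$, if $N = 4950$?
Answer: $\frac{3931}{21393485168} \approx 1.8375 \cdot 10^{-7}$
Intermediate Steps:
$\frac{1}{\left(-816 + 1724\right) \left(N + 1045\right) - \left(1211 - \frac{4349}{3931}\right)} = \frac{1}{\left(-816 + 1724\right) \left(4950 + 1045\right) - \left(1211 - \frac{4349}{3931}\right)} = \frac{1}{908 \cdot 5995 - \left(1211 - \frac{4349}{3931}\right)} = \frac{1}{5443460 - \frac{4756092}{3931}} = \frac{1}{\frac{21393485168}{3931}} = \frac{3931}{21393485168}$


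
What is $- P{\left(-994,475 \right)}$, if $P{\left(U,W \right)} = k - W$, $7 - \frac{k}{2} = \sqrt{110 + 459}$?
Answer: $461 + 2 \sqrt{569} \approx 508.71$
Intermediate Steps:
$k = 14 - 2 \sqrt{569}$ ($k = 14 - 2 \sqrt{110 + 459} = 14 - 2 \sqrt{569} \approx -33.707$)
$P{\left(U,W \right)} = 14 - W - 2 \sqrt{569}$ ($P{\left(U,W \right)} = \left(14 - 2 \sqrt{569}\right) - W = 14 - W - 2 \sqrt{569}$)
$- P{\left(-994,475 \right)} = - (14 - 475 - 2 \sqrt{569}) = - (-461 - 2 \sqrt{569}) = 461 + 2 \sqrt{569}$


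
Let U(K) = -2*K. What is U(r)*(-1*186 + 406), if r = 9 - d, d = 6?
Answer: -1320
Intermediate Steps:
r = 3 (r = 9 - 1*6 = 9 - 6 = 3)
U(r)*(-1*186 + 406) = (-2*3)*(-1*186 + 406) = -6*(-186 + 406) = -6*220 = -1320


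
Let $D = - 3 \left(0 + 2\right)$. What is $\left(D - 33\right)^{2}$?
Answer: $1521$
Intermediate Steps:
$D = -6$ ($D = \left(-3\right) 2 = -6$)
$\left(D - 33\right)^{2} = \left(-6 - 33\right)^{2} = \left(-39\right)^{2} = 1521$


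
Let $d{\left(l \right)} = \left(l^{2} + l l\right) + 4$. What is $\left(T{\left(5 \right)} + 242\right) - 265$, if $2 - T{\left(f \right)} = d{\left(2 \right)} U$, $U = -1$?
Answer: $-9$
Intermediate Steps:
$d{\left(l \right)} = 4 + 2 l^{2}$ ($d{\left(l \right)} = \left(l^{2} + l^{2}\right) + 4 = 2 l^{2} + 4 = 4 + 2 l^{2}$)
$T{\left(f \right)} = 14$ ($T{\left(f \right)} = 2 - \left(4 + 2 \cdot 2^{2}\right) \left(-1\right) = 2 - \left(4 + 2 \cdot 4\right) \left(-1\right) = 2 - \left(4 + 8\right) \left(-1\right) = 2 - 12 \left(-1\right) = 2 - -12 = 2 + 12 = 14$)
$\left(T{\left(5 \right)} + 242\right) - 265 = \left(14 + 242\right) - 265 = 256 - 265 = -9$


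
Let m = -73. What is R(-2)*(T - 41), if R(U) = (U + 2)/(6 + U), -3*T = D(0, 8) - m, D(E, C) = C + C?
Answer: 0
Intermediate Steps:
D(E, C) = 2*C
T = -89/3 (T = -(2*8 - 1*(-73))/3 = -(16 + 73)/3 = -1/3*89 = -89/3 ≈ -29.667)
R(U) = (2 + U)/(6 + U)
R(-2)*(T - 41) = ((2 - 2)/(6 - 2))*(-89/3 - 41) = (0/4)*(-212/3) = ((1/4)*0)*(-212/3) = 0*(-212/3) = 0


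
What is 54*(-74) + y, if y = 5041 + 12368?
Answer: 13413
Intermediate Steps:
y = 17409
54*(-74) + y = 54*(-74) + 17409 = -3996 + 17409 = 13413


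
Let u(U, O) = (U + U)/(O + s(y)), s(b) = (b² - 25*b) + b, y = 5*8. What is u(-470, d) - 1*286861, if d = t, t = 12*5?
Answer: -10040182/35 ≈ -2.8686e+5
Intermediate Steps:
y = 40
t = 60
s(b) = b² - 24*b
d = 60
u(U, O) = 2*U/(640 + O) (u(U, O) = (U + U)/(O + 40*(-24 + 40)) = (2*U)/(O + 40*16) = (2*U)/(O + 640) = (2*U)/(640 + O) = 2*U/(640 + O))
u(-470, d) - 1*286861 = 2*(-470)/(640 + 60) - 1*286861 = 2*(-470)/700 - 286861 = 2*(-470)*(1/700) - 286861 = -47/35 - 286861 = -10040182/35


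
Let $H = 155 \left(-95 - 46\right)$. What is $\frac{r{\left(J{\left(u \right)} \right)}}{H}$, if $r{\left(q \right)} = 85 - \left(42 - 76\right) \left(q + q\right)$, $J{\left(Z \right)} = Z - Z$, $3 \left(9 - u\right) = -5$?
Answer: $- \frac{17}{4371} \approx -0.0038893$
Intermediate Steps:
$u = \frac{32}{3}$ ($u = 9 - - \frac{5}{3} = 9 + \frac{5}{3} = \frac{32}{3} \approx 10.667$)
$J{\left(Z \right)} = 0$
$r{\left(q \right)} = 85 + 68 q$ ($r{\left(q \right)} = 85 - - 34 \cdot 2 q = 85 - - 68 q = 85 + 68 q$)
$H = -21855$ ($H = 155 \left(-141\right) = -21855$)
$\frac{r{\left(J{\left(u \right)} \right)}}{H} = \frac{85 + 68 \cdot 0}{-21855} = \left(85 + 0\right) \left(- \frac{1}{21855}\right) = 85 \left(- \frac{1}{21855}\right) = - \frac{17}{4371}$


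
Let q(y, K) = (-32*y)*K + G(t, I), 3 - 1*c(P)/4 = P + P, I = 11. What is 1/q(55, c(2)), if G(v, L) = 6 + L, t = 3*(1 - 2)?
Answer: 1/7057 ≈ 0.00014170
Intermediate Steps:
t = -3 (t = 3*(-1) = -3)
c(P) = 12 - 8*P (c(P) = 12 - 4*(P + P) = 12 - 8*P)
q(y, K) = 17 - 32*K*y (q(y, K) = (-32*y)*K + (6 + 11) = -32*K*y + 17 = 17 - 32*K*y)
1/q(55, c(2)) = 1/(17 - 32*(12 - 8*2)*55) = 1/(17 - 32*(12 - 16)*55) = 1/(17 - 32*(-4)*55) = 1/(17 + 7040) = 1/7057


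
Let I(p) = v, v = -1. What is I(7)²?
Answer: 1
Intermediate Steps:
I(p) = -1
I(7)² = (-1)² = 1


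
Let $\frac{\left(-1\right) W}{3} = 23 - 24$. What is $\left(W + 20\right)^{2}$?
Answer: $529$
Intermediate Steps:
$W = 3$ ($W = - 3 \left(23 - 24\right) = \left(-3\right) \left(-1\right) = 3$)
$\left(W + 20\right)^{2} = \left(3 + 20\right)^{2} = 23^{2} = 529$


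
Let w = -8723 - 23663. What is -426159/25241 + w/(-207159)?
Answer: -87465217255/5228900319 ≈ -16.727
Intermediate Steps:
w = -32386
-426159/25241 + w/(-207159) = -426159/25241 - 32386/(-207159) = -426159*1/25241 - 32386*(-1/207159) = -426159/25241 + 32386/207159 = -87465217255/5228900319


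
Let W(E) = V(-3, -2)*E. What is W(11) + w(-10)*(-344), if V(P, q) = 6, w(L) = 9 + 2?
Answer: -3718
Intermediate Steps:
w(L) = 11
W(E) = 6*E
W(11) + w(-10)*(-344) = 6*11 + 11*(-344) = 66 - 3784 = -3718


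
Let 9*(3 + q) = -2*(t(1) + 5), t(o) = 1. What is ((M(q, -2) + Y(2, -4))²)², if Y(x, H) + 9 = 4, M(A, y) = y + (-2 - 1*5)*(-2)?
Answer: 2401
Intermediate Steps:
q = -13/3 (q = -3 + (-2*(1 + 5))/9 = -3 + (-2*6)/9 = -3 + (⅑)*(-12) = -3 - 4/3 = -13/3 ≈ -4.3333)
M(A, y) = 14 + y (M(A, y) = y + (-2 - 5)*(-2) = y - 7*(-2) = y + 14 = 14 + y)
Y(x, H) = -5 (Y(x, H) = -9 + 4 = -5)
((M(q, -2) + Y(2, -4))²)² = (((14 - 2) - 5)²)² = ((12 - 5)²)² = (7²)² = 49² = 2401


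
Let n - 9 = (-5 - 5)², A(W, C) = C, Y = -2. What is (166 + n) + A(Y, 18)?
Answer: 293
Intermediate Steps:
n = 109 (n = 9 + (-5 - 5)² = 9 + (-10)² = 9 + 100 = 109)
(166 + n) + A(Y, 18) = (166 + 109) + 18 = 275 + 18 = 293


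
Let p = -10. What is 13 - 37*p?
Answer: 383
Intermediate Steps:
13 - 37*p = 13 - 37*(-10) = 13 + 370 = 383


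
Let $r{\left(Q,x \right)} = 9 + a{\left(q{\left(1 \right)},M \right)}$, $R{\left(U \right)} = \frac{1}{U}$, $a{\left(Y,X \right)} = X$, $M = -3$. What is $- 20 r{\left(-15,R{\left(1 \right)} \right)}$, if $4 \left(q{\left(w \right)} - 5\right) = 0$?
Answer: $-120$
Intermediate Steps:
$q{\left(w \right)} = 5$ ($q{\left(w \right)} = 5 + \frac{1}{4} \cdot 0 = 5 + 0 = 5$)
$r{\left(Q,x \right)} = 6$ ($r{\left(Q,x \right)} = 9 - 3 = 6$)
$- 20 r{\left(-15,R{\left(1 \right)} \right)} = \left(-20\right) 6 = -120$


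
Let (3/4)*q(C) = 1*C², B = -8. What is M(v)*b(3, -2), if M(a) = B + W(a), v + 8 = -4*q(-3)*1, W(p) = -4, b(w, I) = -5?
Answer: 60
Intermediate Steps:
q(C) = 4*C²/3 (q(C) = 4*(1*C²)/3 = 4*C²/3)
v = -56 (v = -8 - 16*(-3)²/3*1 = -8 - 16*9/3*1 = -8 - 4*12*1 = -8 - 48*1 = -8 - 48 = -56)
M(a) = -12 (M(a) = -8 - 4 = -12)
M(v)*b(3, -2) = -12*(-5) = 60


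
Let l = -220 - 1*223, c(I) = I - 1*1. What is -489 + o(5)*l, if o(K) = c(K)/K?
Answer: -4217/5 ≈ -843.40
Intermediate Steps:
c(I) = -1 + I (c(I) = I - 1 = -1 + I)
l = -443 (l = -220 - 223 = -443)
o(K) = (-1 + K)/K
-489 + o(5)*l = -489 + ((-1 + 5)/5)*(-443) = -489 + ((⅕)*4)*(-443) = -489 + (⅘)*(-443) = -489 - 1772/5 = -4217/5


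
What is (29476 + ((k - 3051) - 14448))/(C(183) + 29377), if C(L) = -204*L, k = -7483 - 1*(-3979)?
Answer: -229/215 ≈ -1.0651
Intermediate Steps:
k = -3504 (k = -7483 + 3979 = -3504)
(29476 + ((k - 3051) - 14448))/(C(183) + 29377) = (29476 + ((-3504 - 3051) - 14448))/(-204*183 + 29377) = (29476 + (-6555 - 14448))/(-37332 + 29377) = (29476 - 21003)/(-7955) = 8473*(-1/7955) = -229/215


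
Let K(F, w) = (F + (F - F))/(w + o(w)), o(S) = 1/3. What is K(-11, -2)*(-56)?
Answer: -1848/5 ≈ -369.60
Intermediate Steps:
o(S) = ⅓
K(F, w) = F/(⅓ + w) (K(F, w) = (F + (F - F))/(w + ⅓) = (F + 0)/(⅓ + w) = F/(⅓ + w))
K(-11, -2)*(-56) = (3*(-11)/(1 + 3*(-2)))*(-56) = (3*(-11)/(1 - 6))*(-56) = (3*(-11)/(-5))*(-56) = (3*(-11)*(-⅕))*(-56) = (33/5)*(-56) = -1848/5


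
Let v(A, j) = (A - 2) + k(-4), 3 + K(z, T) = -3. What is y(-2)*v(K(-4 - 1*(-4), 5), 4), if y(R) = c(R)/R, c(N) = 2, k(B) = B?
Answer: 12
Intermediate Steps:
K(z, T) = -6 (K(z, T) = -3 - 3 = -6)
y(R) = 2/R
v(A, j) = -6 + A (v(A, j) = (A - 2) - 4 = (-2 + A) - 4 = -6 + A)
y(-2)*v(K(-4 - 1*(-4), 5), 4) = (2/(-2))*(-6 - 6) = (2*(-1/2))*(-12) = -1*(-12) = 12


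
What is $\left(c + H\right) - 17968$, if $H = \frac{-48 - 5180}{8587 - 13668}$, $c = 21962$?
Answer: $\frac{20298742}{5081} \approx 3995.0$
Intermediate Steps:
$H = \frac{5228}{5081}$ ($H = - \frac{5228}{-5081} = \left(-5228\right) \left(- \frac{1}{5081}\right) = \frac{5228}{5081} \approx 1.0289$)
$\left(c + H\right) - 17968 = \left(21962 + \frac{5228}{5081}\right) - 17968 = \frac{111594150}{5081} - 17968 = \frac{20298742}{5081}$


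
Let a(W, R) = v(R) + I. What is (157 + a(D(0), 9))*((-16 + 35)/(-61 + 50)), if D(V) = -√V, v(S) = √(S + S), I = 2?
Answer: -3021/11 - 57*√2/11 ≈ -281.96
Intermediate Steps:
v(S) = √2*√S (v(S) = √(2*S) = √2*√S)
a(W, R) = 2 + √2*√R (a(W, R) = √2*√R + 2 = 2 + √2*√R)
(157 + a(D(0), 9))*((-16 + 35)/(-61 + 50)) = (157 + (2 + √2*√9))*((-16 + 35)/(-61 + 50)) = (157 + (2 + √2*3))*(19/(-11)) = (157 + (2 + 3*√2))*(19*(-1/11)) = (159 + 3*√2)*(-19/11) = -3021/11 - 57*√2/11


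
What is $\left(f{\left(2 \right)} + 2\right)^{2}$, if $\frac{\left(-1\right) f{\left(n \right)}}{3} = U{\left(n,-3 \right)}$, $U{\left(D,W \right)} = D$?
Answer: $16$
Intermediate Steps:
$f{\left(n \right)} = - 3 n$
$\left(f{\left(2 \right)} + 2\right)^{2} = \left(\left(-3\right) 2 + 2\right)^{2} = \left(-6 + 2\right)^{2} = \left(-4\right)^{2} = 16$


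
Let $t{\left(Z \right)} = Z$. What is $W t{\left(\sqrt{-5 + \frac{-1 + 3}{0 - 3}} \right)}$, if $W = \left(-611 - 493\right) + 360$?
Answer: $- 248 i \sqrt{51} \approx - 1771.1 i$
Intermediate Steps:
$W = -744$ ($W = -1104 + 360 = -744$)
$W t{\left(\sqrt{-5 + \frac{-1 + 3}{0 - 3}} \right)} = - 744 \sqrt{-5 + \frac{-1 + 3}{0 - 3}} = - 744 \sqrt{-5 + \frac{2}{-3}} = - 744 \sqrt{-5 + 2 \left(- \frac{1}{3}\right)} = - 744 \sqrt{-5 - \frac{2}{3}} = - 744 \sqrt{- \frac{17}{3}} = - 744 \frac{i \sqrt{51}}{3} = - 248 i \sqrt{51}$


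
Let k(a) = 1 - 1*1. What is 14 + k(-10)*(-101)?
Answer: 14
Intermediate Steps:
k(a) = 0 (k(a) = 1 - 1 = 0)
14 + k(-10)*(-101) = 14 + 0*(-101) = 14 + 0 = 14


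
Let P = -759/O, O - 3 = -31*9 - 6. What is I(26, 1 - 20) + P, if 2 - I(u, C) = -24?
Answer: 2697/94 ≈ 28.691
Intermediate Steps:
O = -282 (O = 3 + (-31*9 - 6) = 3 + (-279 - 6) = 3 - 285 = -282)
I(u, C) = 26 (I(u, C) = 2 - 1*(-24) = 2 + 24 = 26)
P = 253/94 (P = -759/(-282) = -759*(-1/282) = 253/94 ≈ 2.6915)
I(26, 1 - 20) + P = 26 + 253/94 = 2697/94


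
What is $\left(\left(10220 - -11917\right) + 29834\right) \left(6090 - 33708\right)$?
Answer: $-1435335078$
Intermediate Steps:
$\left(\left(10220 - -11917\right) + 29834\right) \left(6090 - 33708\right) = \left(\left(10220 + 11917\right) + 29834\right) \left(-27618\right) = \left(22137 + 29834\right) \left(-27618\right) = 51971 \left(-27618\right) = -1435335078$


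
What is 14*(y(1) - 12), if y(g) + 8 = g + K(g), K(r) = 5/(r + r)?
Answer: -231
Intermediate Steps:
K(r) = 5/(2*r) (K(r) = 5/((2*r)) = 5*(1/(2*r)) = 5/(2*r))
y(g) = -8 + g + 5/(2*g) (y(g) = -8 + (g + 5/(2*g)) = -8 + g + 5/(2*g))
14*(y(1) - 12) = 14*((-8 + 1 + (5/2)/1) - 12) = 14*((-8 + 1 + (5/2)*1) - 12) = 14*((-8 + 1 + 5/2) - 12) = 14*(-9/2 - 12) = 14*(-33/2) = -231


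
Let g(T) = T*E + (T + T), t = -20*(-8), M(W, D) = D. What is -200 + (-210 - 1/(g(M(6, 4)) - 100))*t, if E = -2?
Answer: -168992/5 ≈ -33798.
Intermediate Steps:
t = 160
g(T) = 0 (g(T) = T*(-2) + (T + T) = -2*T + 2*T = 0)
-200 + (-210 - 1/(g(M(6, 4)) - 100))*t = -200 + (-210 - 1/(0 - 100))*160 = -200 + (-210 - 1/(-100))*160 = -200 + (-210 - 1*(-1/100))*160 = -200 + (-210 + 1/100)*160 = -200 - 20999/100*160 = -200 - 167992/5 = -168992/5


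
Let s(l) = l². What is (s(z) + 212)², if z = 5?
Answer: 56169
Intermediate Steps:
(s(z) + 212)² = (5² + 212)² = (25 + 212)² = 237² = 56169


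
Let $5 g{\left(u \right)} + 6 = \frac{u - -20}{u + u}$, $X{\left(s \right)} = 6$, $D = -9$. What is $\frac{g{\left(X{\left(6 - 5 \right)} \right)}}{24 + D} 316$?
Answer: $- \frac{3634}{225} \approx -16.151$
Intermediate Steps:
$g{\left(u \right)} = - \frac{6}{5} + \frac{20 + u}{10 u}$ ($g{\left(u \right)} = - \frac{6}{5} + \frac{\left(u - -20\right) \frac{1}{u + u}}{5} = - \frac{6}{5} + \frac{\left(u + 20\right) \frac{1}{2 u}}{5} = - \frac{6}{5} + \frac{\left(20 + u\right) \frac{1}{2 u}}{5} = - \frac{6}{5} + \frac{\frac{1}{2} \frac{1}{u} \left(20 + u\right)}{5} = - \frac{6}{5} + \frac{20 + u}{10 u}$)
$\frac{g{\left(X{\left(6 - 5 \right)} \right)}}{24 + D} 316 = \frac{- \frac{11}{10} + \frac{2}{6}}{24 - 9} \cdot 316 = \frac{- \frac{11}{10} + 2 \cdot \frac{1}{6}}{15} \cdot 316 = \frac{- \frac{11}{10} + \frac{1}{3}}{15} \cdot 316 = \frac{1}{15} \left(- \frac{23}{30}\right) 316 = \left(- \frac{23}{450}\right) 316 = - \frac{3634}{225}$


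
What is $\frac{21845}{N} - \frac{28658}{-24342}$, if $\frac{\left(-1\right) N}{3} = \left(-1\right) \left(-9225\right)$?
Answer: $\frac{8711972}{22455495} \approx 0.38797$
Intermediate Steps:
$N = -27675$ ($N = - 3 \left(\left(-1\right) \left(-9225\right)\right) = \left(-3\right) 9225 = -27675$)
$\frac{21845}{N} - \frac{28658}{-24342} = \frac{21845}{-27675} - \frac{28658}{-24342} = 21845 \left(- \frac{1}{27675}\right) - - \frac{14329}{12171} = - \frac{4369}{5535} + \frac{14329}{12171} = \frac{8711972}{22455495}$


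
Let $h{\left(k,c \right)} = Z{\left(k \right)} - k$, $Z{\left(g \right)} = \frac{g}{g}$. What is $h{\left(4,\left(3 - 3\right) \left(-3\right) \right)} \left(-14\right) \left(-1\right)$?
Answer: $-42$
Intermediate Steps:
$Z{\left(g \right)} = 1$
$h{\left(k,c \right)} = 1 - k$
$h{\left(4,\left(3 - 3\right) \left(-3\right) \right)} \left(-14\right) \left(-1\right) = \left(1 - 4\right) \left(-14\right) \left(-1\right) = \left(-3\right) \left(-14\right) \left(-1\right) = 42 \left(-1\right) = -42$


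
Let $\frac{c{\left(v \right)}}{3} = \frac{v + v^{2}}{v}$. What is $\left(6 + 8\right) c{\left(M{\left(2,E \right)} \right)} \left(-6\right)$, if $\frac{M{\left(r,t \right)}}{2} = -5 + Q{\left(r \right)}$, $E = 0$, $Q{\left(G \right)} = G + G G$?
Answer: $-756$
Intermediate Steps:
$Q{\left(G \right)} = G + G^{2}$
$M{\left(r,t \right)} = -10 + 2 r \left(1 + r\right)$ ($M{\left(r,t \right)} = 2 \left(-5 + r \left(1 + r\right)\right) = -10 + 2 r \left(1 + r\right)$)
$c{\left(v \right)} = \frac{3 \left(v + v^{2}\right)}{v}$ ($c{\left(v \right)} = 3 \frac{v + v^{2}}{v} = \frac{3 \left(v + v^{2}\right)}{v}$)
$\left(6 + 8\right) c{\left(M{\left(2,E \right)} \right)} \left(-6\right) = \left(6 + 8\right) \left(3 + 3 \left(-10 + 2 \cdot 2 \left(1 + 2\right)\right)\right) \left(-6\right) = 14 \left(3 + 3 \left(-10 + 2 \cdot 2 \cdot 3\right)\right) \left(-6\right) = 14 \left(3 + 3 \left(-10 + 12\right)\right) \left(-6\right) = 14 \left(3 + 3 \cdot 2\right) \left(-6\right) = 14 \left(3 + 6\right) \left(-6\right) = 14 \cdot 9 \left(-6\right) = 126 \left(-6\right) = -756$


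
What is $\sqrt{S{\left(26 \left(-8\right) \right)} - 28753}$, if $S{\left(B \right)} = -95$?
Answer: $4 i \sqrt{1803} \approx 169.85 i$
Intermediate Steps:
$\sqrt{S{\left(26 \left(-8\right) \right)} - 28753} = \sqrt{-95 - 28753} = \sqrt{-28848} = 4 i \sqrt{1803}$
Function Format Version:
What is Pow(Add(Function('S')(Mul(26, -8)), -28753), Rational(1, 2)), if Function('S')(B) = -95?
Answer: Mul(4, I, Pow(1803, Rational(1, 2))) ≈ Mul(169.85, I)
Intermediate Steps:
Pow(Add(Function('S')(Mul(26, -8)), -28753), Rational(1, 2)) = Pow(Add(-95, -28753), Rational(1, 2)) = Pow(-28848, Rational(1, 2)) = Mul(4, I, Pow(1803, Rational(1, 2)))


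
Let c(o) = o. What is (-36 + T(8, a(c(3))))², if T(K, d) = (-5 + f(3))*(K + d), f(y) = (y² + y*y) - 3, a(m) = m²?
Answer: 17956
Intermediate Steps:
f(y) = -3 + 2*y² (f(y) = (y² + y²) - 3 = 2*y² - 3 = -3 + 2*y²)
T(K, d) = 10*K + 10*d (T(K, d) = (-5 + (-3 + 2*3²))*(K + d) = (-5 + (-3 + 2*9))*(K + d) = (-5 + (-3 + 18))*(K + d) = (-5 + 15)*(K + d) = 10*(K + d) = 10*K + 10*d)
(-36 + T(8, a(c(3))))² = (-36 + (10*8 + 10*3²))² = (-36 + (80 + 10*9))² = (-36 + (80 + 90))² = (-36 + 170)² = 134² = 17956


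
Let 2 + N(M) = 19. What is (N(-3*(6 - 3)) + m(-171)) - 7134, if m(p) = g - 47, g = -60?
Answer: -7224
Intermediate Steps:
N(M) = 17 (N(M) = -2 + 19 = 17)
m(p) = -107 (m(p) = -60 - 47 = -107)
(N(-3*(6 - 3)) + m(-171)) - 7134 = (17 - 107) - 7134 = -90 - 7134 = -7224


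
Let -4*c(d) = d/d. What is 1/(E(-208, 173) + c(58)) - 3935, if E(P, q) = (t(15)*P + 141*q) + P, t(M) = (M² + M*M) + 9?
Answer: -1122061319/285149 ≈ -3935.0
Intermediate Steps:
t(M) = 9 + 2*M² (t(M) = (M² + M²) + 9 = 2*M² + 9 = 9 + 2*M²)
E(P, q) = 141*q + 460*P (E(P, q) = ((9 + 2*15²)*P + 141*q) + P = ((9 + 2*225)*P + 141*q) + P = ((9 + 450)*P + 141*q) + P = (459*P + 141*q) + P = (141*q + 459*P) + P = 141*q + 460*P)
c(d) = -¼ (c(d) = -d/(4*d) = -¼*1 = -¼)
1/(E(-208, 173) + c(58)) - 3935 = 1/((141*173 + 460*(-208)) - ¼) - 3935 = 1/((24393 - 95680) - ¼) - 3935 = 1/(-71287 - ¼) - 3935 = 1/(-285149/4) - 3935 = -4/285149 - 3935 = -1122061319/285149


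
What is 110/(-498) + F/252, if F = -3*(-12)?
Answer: -136/1743 ≈ -0.078026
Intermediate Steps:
F = 36
110/(-498) + F/252 = 110/(-498) + 36/252 = 110*(-1/498) + 36*(1/252) = -55/249 + 1/7 = -136/1743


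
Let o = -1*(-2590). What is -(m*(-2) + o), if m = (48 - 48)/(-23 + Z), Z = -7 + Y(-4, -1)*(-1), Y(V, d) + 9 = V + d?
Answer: -2590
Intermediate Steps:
Y(V, d) = -9 + V + d (Y(V, d) = -9 + (V + d) = -9 + V + d)
Z = 7 (Z = -7 + (-9 - 4 - 1)*(-1) = -7 - 14*(-1) = -7 + 14 = 7)
o = 2590
m = 0 (m = (48 - 48)/(-23 + 7) = 0/(-16) = 0*(-1/16) = 0)
-(m*(-2) + o) = -(0*(-2) + 2590) = -(0 + 2590) = -1*2590 = -2590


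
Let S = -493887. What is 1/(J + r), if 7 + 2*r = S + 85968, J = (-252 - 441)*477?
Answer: -1/534524 ≈ -1.8708e-6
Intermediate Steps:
J = -330561 (J = -693*477 = -330561)
r = -203963 (r = -7/2 + (-493887 + 85968)/2 = -7/2 + (1/2)*(-407919) = -7/2 - 407919/2 = -203963)
1/(J + r) = 1/(-330561 - 203963) = 1/(-534524) = -1/534524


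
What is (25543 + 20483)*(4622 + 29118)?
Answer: 1552917240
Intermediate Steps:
(25543 + 20483)*(4622 + 29118) = 46026*33740 = 1552917240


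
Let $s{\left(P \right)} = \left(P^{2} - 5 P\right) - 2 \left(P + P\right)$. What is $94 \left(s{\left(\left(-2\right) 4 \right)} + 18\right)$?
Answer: $14476$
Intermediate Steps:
$s{\left(P \right)} = P^{2} - 9 P$ ($s{\left(P \right)} = \left(P^{2} - 5 P\right) - 2 \cdot 2 P = \left(P^{2} - 5 P\right) - 4 P = P^{2} - 9 P$)
$94 \left(s{\left(\left(-2\right) 4 \right)} + 18\right) = 94 \left(\left(-2\right) 4 \left(-9 - 8\right) + 18\right) = 94 \left(- 8 \left(-9 - 8\right) + 18\right) = 94 \left(\left(-8\right) \left(-17\right) + 18\right) = 94 \left(136 + 18\right) = 94 \cdot 154 = 14476$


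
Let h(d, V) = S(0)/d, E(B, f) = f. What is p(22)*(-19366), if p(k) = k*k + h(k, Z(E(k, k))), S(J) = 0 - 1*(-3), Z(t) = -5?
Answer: -103133633/11 ≈ -9.3758e+6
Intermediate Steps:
S(J) = 3 (S(J) = 0 + 3 = 3)
h(d, V) = 3/d
p(k) = k**2 + 3/k (p(k) = k*k + 3/k = k**2 + 3/k)
p(22)*(-19366) = ((3 + 22**3)/22)*(-19366) = ((3 + 10648)/22)*(-19366) = ((1/22)*10651)*(-19366) = (10651/22)*(-19366) = -103133633/11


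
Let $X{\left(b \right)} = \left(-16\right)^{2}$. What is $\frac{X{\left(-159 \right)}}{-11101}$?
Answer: $- \frac{256}{11101} \approx -0.023061$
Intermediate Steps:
$X{\left(b \right)} = 256$
$\frac{X{\left(-159 \right)}}{-11101} = \frac{256}{-11101} = 256 \left(- \frac{1}{11101}\right) = - \frac{256}{11101}$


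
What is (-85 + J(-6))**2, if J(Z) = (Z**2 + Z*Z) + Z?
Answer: 361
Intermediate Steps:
J(Z) = Z + 2*Z**2 (J(Z) = (Z**2 + Z**2) + Z = 2*Z**2 + Z = Z + 2*Z**2)
(-85 + J(-6))**2 = (-85 - 6*(1 + 2*(-6)))**2 = (-85 - 6*(1 - 12))**2 = (-85 - 6*(-11))**2 = (-85 + 66)**2 = (-19)**2 = 361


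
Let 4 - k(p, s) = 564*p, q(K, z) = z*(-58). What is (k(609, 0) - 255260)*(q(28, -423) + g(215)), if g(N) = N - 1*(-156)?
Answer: -14911420460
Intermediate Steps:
q(K, z) = -58*z
g(N) = 156 + N (g(N) = N + 156 = 156 + N)
k(p, s) = 4 - 564*p
(k(609, 0) - 255260)*(q(28, -423) + g(215)) = ((4 - 564*609) - 255260)*(-58*(-423) + (156 + 215)) = ((4 - 343476) - 255260)*(24534 + 371) = (-343472 - 255260)*24905 = -598732*24905 = -14911420460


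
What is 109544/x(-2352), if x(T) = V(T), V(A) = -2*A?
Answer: 13693/588 ≈ 23.287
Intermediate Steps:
x(T) = -2*T
109544/x(-2352) = 109544/((-2*(-2352))) = 109544/4704 = 109544*(1/4704) = 13693/588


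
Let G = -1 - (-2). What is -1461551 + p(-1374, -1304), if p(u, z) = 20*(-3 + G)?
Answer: -1461591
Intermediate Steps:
G = 1 (G = -1 - 1*(-2) = -1 + 2 = 1)
p(u, z) = -40 (p(u, z) = 20*(-3 + 1) = 20*(-2) = -40)
-1461551 + p(-1374, -1304) = -1461551 - 40 = -1461591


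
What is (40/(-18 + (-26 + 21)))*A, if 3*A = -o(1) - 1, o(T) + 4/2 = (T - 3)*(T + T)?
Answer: -200/69 ≈ -2.8986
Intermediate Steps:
o(T) = -2 + 2*T*(-3 + T) (o(T) = -2 + (T - 3)*(T + T) = -2 + (-3 + T)*(2*T) = -2 + 2*T*(-3 + T))
A = 5/3 (A = (-(-2 - 6*1 + 2*1²) - 1)/3 = (-(-2 - 6 + 2*1) - 1)/3 = (-(-2 - 6 + 2) - 1)/3 = (-1*(-6) - 1)/3 = (6 - 1)/3 = (⅓)*5 = 5/3 ≈ 1.6667)
(40/(-18 + (-26 + 21)))*A = (40/(-18 + (-26 + 21)))*(5/3) = (40/(-18 - 5))*(5/3) = (40/(-23))*(5/3) = (40*(-1/23))*(5/3) = -40/23*5/3 = -200/69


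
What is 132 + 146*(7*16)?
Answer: 16484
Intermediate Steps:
132 + 146*(7*16) = 132 + 146*112 = 132 + 16352 = 16484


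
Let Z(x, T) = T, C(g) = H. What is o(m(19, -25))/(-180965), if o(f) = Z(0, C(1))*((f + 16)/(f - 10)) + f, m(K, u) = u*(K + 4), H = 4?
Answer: 25703/8143425 ≈ 0.0031563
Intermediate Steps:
C(g) = 4
m(K, u) = u*(4 + K)
o(f) = f + 4*(16 + f)/(-10 + f) (o(f) = 4*((f + 16)/(f - 10)) + f = 4*((16 + f)/(-10 + f)) + f = 4*(16 + f)/(-10 + f) + f = f + 4*(16 + f)/(-10 + f))
o(m(19, -25))/(-180965) = ((64 + (-25*(4 + 19))² - (-150)*(4 + 19))/(-10 - 25*(4 + 19)))/(-180965) = ((64 + (-25*23)² - (-150)*23)/(-10 - 25*23))*(-1/180965) = ((64 + (-575)² - 6*(-575))/(-10 - 575))*(-1/180965) = ((64 + 330625 + 3450)/(-585))*(-1/180965) = -1/585*334139*(-1/180965) = -25703/45*(-1/180965) = 25703/8143425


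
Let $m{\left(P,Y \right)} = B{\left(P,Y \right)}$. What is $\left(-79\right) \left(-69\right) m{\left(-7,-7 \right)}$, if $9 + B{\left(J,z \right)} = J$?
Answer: $-87216$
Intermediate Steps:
$B{\left(J,z \right)} = -9 + J$
$m{\left(P,Y \right)} = -9 + P$
$\left(-79\right) \left(-69\right) m{\left(-7,-7 \right)} = \left(-79\right) \left(-69\right) \left(-9 - 7\right) = 5451 \left(-16\right) = -87216$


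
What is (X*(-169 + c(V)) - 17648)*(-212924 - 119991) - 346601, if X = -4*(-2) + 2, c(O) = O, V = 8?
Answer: 6410930469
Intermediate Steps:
X = 10 (X = 8 + 2 = 10)
(X*(-169 + c(V)) - 17648)*(-212924 - 119991) - 346601 = (10*(-169 + 8) - 17648)*(-212924 - 119991) - 346601 = (10*(-161) - 17648)*(-332915) - 346601 = (-1610 - 17648)*(-332915) - 346601 = -19258*(-332915) - 346601 = 6411277070 - 346601 = 6410930469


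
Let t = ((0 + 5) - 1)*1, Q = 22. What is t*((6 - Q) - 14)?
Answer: -120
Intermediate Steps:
t = 4 (t = (5 - 1)*1 = 4*1 = 4)
t*((6 - Q) - 14) = 4*((6 - 1*22) - 14) = 4*((6 - 22) - 14) = 4*(-16 - 14) = 4*(-30) = -120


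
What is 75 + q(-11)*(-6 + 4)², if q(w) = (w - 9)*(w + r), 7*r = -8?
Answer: 7325/7 ≈ 1046.4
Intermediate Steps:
r = -8/7 (r = (⅐)*(-8) = -8/7 ≈ -1.1429)
q(w) = (-9 + w)*(-8/7 + w) (q(w) = (w - 9)*(w - 8/7) = (-9 + w)*(-8/7 + w))
75 + q(-11)*(-6 + 4)² = 75 + (72/7 + (-11)² - 71/7*(-11))*(-6 + 4)² = 75 + (72/7 + 121 + 781/7)*(-2)² = 75 + (1700/7)*4 = 75 + 6800/7 = 7325/7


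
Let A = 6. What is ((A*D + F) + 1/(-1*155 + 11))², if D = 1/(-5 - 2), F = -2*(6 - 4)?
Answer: 24039409/1016064 ≈ 23.659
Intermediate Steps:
F = -4 (F = -2*2 = -4)
D = -⅐ (D = 1/(-7) = -⅐ ≈ -0.14286)
((A*D + F) + 1/(-1*155 + 11))² = ((6*(-⅐) - 4) + 1/(-1*155 + 11))² = ((-6/7 - 4) + 1/(-155 + 11))² = (-34/7 + 1/(-144))² = (-34/7 - 1/144)² = (-4903/1008)² = 24039409/1016064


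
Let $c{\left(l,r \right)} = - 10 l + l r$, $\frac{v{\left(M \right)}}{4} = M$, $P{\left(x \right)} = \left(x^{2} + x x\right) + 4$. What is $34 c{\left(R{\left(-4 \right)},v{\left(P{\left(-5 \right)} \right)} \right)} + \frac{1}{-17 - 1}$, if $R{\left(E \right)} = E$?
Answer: $- \frac{504289}{18} \approx -28016.0$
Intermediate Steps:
$P{\left(x \right)} = 4 + 2 x^{2}$ ($P{\left(x \right)} = \left(x^{2} + x^{2}\right) + 4 = 2 x^{2} + 4 = 4 + 2 x^{2}$)
$v{\left(M \right)} = 4 M$
$34 c{\left(R{\left(-4 \right)},v{\left(P{\left(-5 \right)} \right)} \right)} + \frac{1}{-17 - 1} = 34 \left(- 4 \left(-10 + 4 \left(4 + 2 \left(-5\right)^{2}\right)\right)\right) + \frac{1}{-17 - 1} = 34 \left(- 4 \left(-10 + 4 \left(4 + 2 \cdot 25\right)\right)\right) + \frac{1}{-18} = 34 \left(- 4 \left(-10 + 4 \left(4 + 50\right)\right)\right) - \frac{1}{18} = 34 \left(- 4 \left(-10 + 4 \cdot 54\right)\right) - \frac{1}{18} = 34 \left(- 4 \left(-10 + 216\right)\right) - \frac{1}{18} = 34 \left(\left(-4\right) 206\right) - \frac{1}{18} = 34 \left(-824\right) - \frac{1}{18} = -28016 - \frac{1}{18} = - \frac{504289}{18}$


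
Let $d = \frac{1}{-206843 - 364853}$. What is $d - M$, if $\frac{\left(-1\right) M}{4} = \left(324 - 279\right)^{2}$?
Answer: $\frac{4630737599}{571696} \approx 8100.0$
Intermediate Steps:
$M = -8100$ ($M = - 4 \left(324 - 279\right)^{2} = - 4 \cdot 45^{2} = \left(-4\right) 2025 = -8100$)
$d = - \frac{1}{571696}$ ($d = \frac{1}{-571696} = - \frac{1}{571696} \approx -1.7492 \cdot 10^{-6}$)
$d - M = - \frac{1}{571696} - -8100 = - \frac{1}{571696} + 8100 = \frac{4630737599}{571696}$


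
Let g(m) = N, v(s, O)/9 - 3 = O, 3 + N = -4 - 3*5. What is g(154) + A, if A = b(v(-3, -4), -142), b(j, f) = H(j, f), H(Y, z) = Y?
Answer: -31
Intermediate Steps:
N = -22 (N = -3 + (-4 - 3*5) = -3 + (-4 - 15) = -3 - 19 = -22)
v(s, O) = 27 + 9*O
g(m) = -22
b(j, f) = j
A = -9 (A = 27 + 9*(-4) = 27 - 36 = -9)
g(154) + A = -22 - 9 = -31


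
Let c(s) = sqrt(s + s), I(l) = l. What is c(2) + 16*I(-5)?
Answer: -78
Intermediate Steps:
c(s) = sqrt(2)*sqrt(s) (c(s) = sqrt(2*s) = sqrt(2)*sqrt(s))
c(2) + 16*I(-5) = sqrt(2)*sqrt(2) + 16*(-5) = 2 - 80 = -78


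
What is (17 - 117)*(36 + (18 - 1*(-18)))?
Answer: -7200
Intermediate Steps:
(17 - 117)*(36 + (18 - 1*(-18))) = -100*(36 + (18 + 18)) = -100*(36 + 36) = -100*72 = -7200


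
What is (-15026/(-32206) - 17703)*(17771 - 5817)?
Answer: -3407653812784/16103 ≈ -2.1162e+8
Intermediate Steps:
(-15026/(-32206) - 17703)*(17771 - 5817) = (-15026*(-1/32206) - 17703)*11954 = (7513/16103 - 17703)*11954 = -285063896/16103*11954 = -3407653812784/16103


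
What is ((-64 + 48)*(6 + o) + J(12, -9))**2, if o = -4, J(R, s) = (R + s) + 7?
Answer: 484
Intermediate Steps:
J(R, s) = 7 + R + s
((-64 + 48)*(6 + o) + J(12, -9))**2 = ((-64 + 48)*(6 - 4) + (7 + 12 - 9))**2 = (-16*2 + 10)**2 = (-32 + 10)**2 = (-22)**2 = 484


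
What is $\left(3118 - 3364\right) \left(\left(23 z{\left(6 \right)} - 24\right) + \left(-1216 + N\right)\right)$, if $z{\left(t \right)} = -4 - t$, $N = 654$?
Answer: $200736$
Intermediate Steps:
$\left(3118 - 3364\right) \left(\left(23 z{\left(6 \right)} - 24\right) + \left(-1216 + N\right)\right) = \left(3118 - 3364\right) \left(\left(23 \left(-4 - 6\right) - 24\right) + \left(-1216 + 654\right)\right) = - 246 \left(\left(23 \left(-4 - 6\right) - 24\right) - 562\right) = - 246 \left(\left(23 \left(-10\right) - 24\right) - 562\right) = - 246 \left(\left(-230 - 24\right) - 562\right) = - 246 \left(-254 - 562\right) = \left(-246\right) \left(-816\right) = 200736$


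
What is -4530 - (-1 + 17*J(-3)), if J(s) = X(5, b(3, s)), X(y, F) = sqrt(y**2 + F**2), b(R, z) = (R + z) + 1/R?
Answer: -4529 - 17*sqrt(226)/3 ≈ -4614.2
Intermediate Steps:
b(R, z) = R + z + 1/R
X(y, F) = sqrt(F**2 + y**2)
J(s) = sqrt(25 + (10/3 + s)**2) (J(s) = sqrt((3 + s + 1/3)**2 + 5**2) = sqrt((3 + s + 1/3)**2 + 25) = sqrt((10/3 + s)**2 + 25) = sqrt(25 + (10/3 + s)**2))
-4530 - (-1 + 17*J(-3)) = -4530 - (-1 + 17*(sqrt(225 + (10 + 3*(-3))**2)/3)) = -4530 - (-1 + 17*(sqrt(225 + (10 - 9)**2)/3)) = -4530 - (-1 + 17*(sqrt(225 + 1**2)/3)) = -4530 - (-1 + 17*(sqrt(225 + 1)/3)) = -4530 - (-1 + 17*(sqrt(226)/3)) = -4530 - (-1 + 17*sqrt(226)/3) = -4530 + (1 - 17*sqrt(226)/3) = -4529 - 17*sqrt(226)/3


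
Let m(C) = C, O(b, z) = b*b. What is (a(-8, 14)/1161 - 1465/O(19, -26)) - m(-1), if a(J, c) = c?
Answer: -1276690/419121 ≈ -3.0461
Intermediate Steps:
O(b, z) = b**2
(a(-8, 14)/1161 - 1465/O(19, -26)) - m(-1) = (14/1161 - 1465/(19**2)) - 1*(-1) = (14*(1/1161) - 1465/361) + 1 = (14/1161 - 1465*1/361) + 1 = (14/1161 - 1465/361) + 1 = -1695811/419121 + 1 = -1276690/419121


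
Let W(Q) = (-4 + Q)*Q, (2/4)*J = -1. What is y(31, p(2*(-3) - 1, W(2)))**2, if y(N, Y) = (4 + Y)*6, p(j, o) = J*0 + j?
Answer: 324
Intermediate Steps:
J = -2 (J = 2*(-1) = -2)
W(Q) = Q*(-4 + Q)
p(j, o) = j (p(j, o) = -2*0 + j = 0 + j = j)
y(N, Y) = 24 + 6*Y
y(31, p(2*(-3) - 1, W(2)))**2 = (24 + 6*(2*(-3) - 1))**2 = (24 + 6*(-6 - 1))**2 = (24 + 6*(-7))**2 = (24 - 42)**2 = (-18)**2 = 324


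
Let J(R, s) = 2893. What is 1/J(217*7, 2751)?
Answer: 1/2893 ≈ 0.00034566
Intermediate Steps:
1/J(217*7, 2751) = 1/2893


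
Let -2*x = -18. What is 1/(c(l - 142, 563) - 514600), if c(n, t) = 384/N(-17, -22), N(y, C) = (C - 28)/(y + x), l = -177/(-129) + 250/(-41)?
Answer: -25/12863464 ≈ -1.9435e-6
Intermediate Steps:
x = 9 (x = -1/2*(-18) = 9)
l = -8331/1763 (l = -177*(-1/129) + 250*(-1/41) = 59/43 - 250/41 = -8331/1763 ≈ -4.7255)
N(y, C) = (-28 + C)/(9 + y) (N(y, C) = (C - 28)/(y + 9) = (-28 + C)/(9 + y))
c(n, t) = 1536/25 (c(n, t) = 384/(((-28 - 22)/(9 - 17))) = 384/((-50/(-8))) = 384/((-1/8*(-50))) = 384/(25/4) = 384*(4/25) = 1536/25)
1/(c(l - 142, 563) - 514600) = 1/(1536/25 - 514600) = 1/(-12863464/25) = -25/12863464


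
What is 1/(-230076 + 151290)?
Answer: -1/78786 ≈ -1.2693e-5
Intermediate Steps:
1/(-230076 + 151290) = 1/(-78786) = -1/78786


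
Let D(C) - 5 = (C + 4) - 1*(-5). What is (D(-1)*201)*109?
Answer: 284817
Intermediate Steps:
D(C) = 14 + C (D(C) = 5 + ((C + 4) - 1*(-5)) = 5 + ((4 + C) + 5) = 5 + (9 + C) = 14 + C)
(D(-1)*201)*109 = ((14 - 1)*201)*109 = (13*201)*109 = 2613*109 = 284817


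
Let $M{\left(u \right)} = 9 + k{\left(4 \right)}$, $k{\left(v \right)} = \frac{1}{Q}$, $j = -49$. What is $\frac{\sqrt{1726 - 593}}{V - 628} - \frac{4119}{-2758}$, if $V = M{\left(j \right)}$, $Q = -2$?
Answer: $\frac{4119}{2758} - \frac{2 \sqrt{1133}}{1239} \approx 1.4391$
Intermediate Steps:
$k{\left(v \right)} = - \frac{1}{2}$ ($k{\left(v \right)} = \frac{1}{-2} = - \frac{1}{2}$)
$M{\left(u \right)} = \frac{17}{2}$ ($M{\left(u \right)} = 9 - \frac{1}{2} = \frac{17}{2}$)
$V = \frac{17}{2} \approx 8.5$
$\frac{\sqrt{1726 - 593}}{V - 628} - \frac{4119}{-2758} = \frac{\sqrt{1726 - 593}}{\frac{17}{2} - 628} - \frac{4119}{-2758} = \frac{\sqrt{1133}}{\frac{17}{2} - 628} - - \frac{4119}{2758} = \frac{\sqrt{1133}}{- \frac{1239}{2}} + \frac{4119}{2758} = \sqrt{1133} \left(- \frac{2}{1239}\right) + \frac{4119}{2758} = - \frac{2 \sqrt{1133}}{1239} + \frac{4119}{2758} = \frac{4119}{2758} - \frac{2 \sqrt{1133}}{1239}$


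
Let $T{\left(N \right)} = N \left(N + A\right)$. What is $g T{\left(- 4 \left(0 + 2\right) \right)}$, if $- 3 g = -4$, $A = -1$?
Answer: $96$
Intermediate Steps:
$g = \frac{4}{3}$ ($g = \left(- \frac{1}{3}\right) \left(-4\right) = \frac{4}{3} \approx 1.3333$)
$T{\left(N \right)} = N \left(-1 + N\right)$ ($T{\left(N \right)} = N \left(N - 1\right) = N \left(-1 + N\right)$)
$g T{\left(- 4 \left(0 + 2\right) \right)} = \frac{4 - 4 \left(0 + 2\right) \left(-1 - 4 \left(0 + 2\right)\right)}{3} = \frac{4 \left(-4\right) 2 \left(-1 - 8\right)}{3} = \frac{4 \left(- 8 \left(-1 - 8\right)\right)}{3} = \frac{4 \left(\left(-8\right) \left(-9\right)\right)}{3} = \frac{4}{3} \cdot 72 = 96$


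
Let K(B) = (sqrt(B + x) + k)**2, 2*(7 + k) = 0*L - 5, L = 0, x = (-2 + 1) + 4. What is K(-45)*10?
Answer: 965/2 - 190*I*sqrt(42) ≈ 482.5 - 1231.3*I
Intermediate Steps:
x = 3 (x = -1 + 4 = 3)
k = -19/2 (k = -7 + (0*0 - 5)/2 = -7 + (0 - 5)/2 = -7 + (1/2)*(-5) = -7 - 5/2 = -19/2 ≈ -9.5000)
K(B) = (-19/2 + sqrt(3 + B))**2 (K(B) = (sqrt(B + 3) - 19/2)**2 = (sqrt(3 + B) - 19/2)**2 = (-19/2 + sqrt(3 + B))**2)
K(-45)*10 = ((-19 + 2*sqrt(3 - 45))**2/4)*10 = ((-19 + 2*sqrt(-42))**2/4)*10 = ((-19 + 2*(I*sqrt(42)))**2/4)*10 = ((-19 + 2*I*sqrt(42))**2/4)*10 = 5*(-19 + 2*I*sqrt(42))**2/2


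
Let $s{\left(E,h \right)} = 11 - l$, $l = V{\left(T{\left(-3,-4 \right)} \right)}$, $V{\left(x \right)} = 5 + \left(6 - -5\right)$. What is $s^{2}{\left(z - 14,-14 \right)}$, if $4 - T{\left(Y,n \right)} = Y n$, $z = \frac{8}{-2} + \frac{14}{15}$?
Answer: $25$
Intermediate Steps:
$z = - \frac{46}{15}$ ($z = 8 \left(- \frac{1}{2}\right) + 14 \cdot \frac{1}{15} = -4 + \frac{14}{15} = - \frac{46}{15} \approx -3.0667$)
$T{\left(Y,n \right)} = 4 - Y n$
$V{\left(x \right)} = 16$ ($V{\left(x \right)} = 5 + \left(6 + 5\right) = 5 + 11 = 16$)
$l = 16$
$s{\left(E,h \right)} = -5$ ($s{\left(E,h \right)} = 11 - 16 = -5$)
$s^{2}{\left(z - 14,-14 \right)} = \left(-5\right)^{2} = 25$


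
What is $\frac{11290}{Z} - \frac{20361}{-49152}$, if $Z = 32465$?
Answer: $\frac{81063063}{106381312} \approx 0.762$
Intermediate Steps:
$\frac{11290}{Z} - \frac{20361}{-49152} = \frac{11290}{32465} - \frac{20361}{-49152} = 11290 \cdot \frac{1}{32465} - - \frac{6787}{16384} = \frac{2258}{6493} + \frac{6787}{16384} = \frac{81063063}{106381312}$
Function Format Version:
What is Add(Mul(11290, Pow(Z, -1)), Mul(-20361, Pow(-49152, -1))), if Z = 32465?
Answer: Rational(81063063, 106381312) ≈ 0.76200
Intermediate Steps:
Add(Mul(11290, Pow(Z, -1)), Mul(-20361, Pow(-49152, -1))) = Add(Mul(11290, Pow(32465, -1)), Mul(-20361, Pow(-49152, -1))) = Add(Mul(11290, Rational(1, 32465)), Mul(-20361, Rational(-1, 49152))) = Add(Rational(2258, 6493), Rational(6787, 16384)) = Rational(81063063, 106381312)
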